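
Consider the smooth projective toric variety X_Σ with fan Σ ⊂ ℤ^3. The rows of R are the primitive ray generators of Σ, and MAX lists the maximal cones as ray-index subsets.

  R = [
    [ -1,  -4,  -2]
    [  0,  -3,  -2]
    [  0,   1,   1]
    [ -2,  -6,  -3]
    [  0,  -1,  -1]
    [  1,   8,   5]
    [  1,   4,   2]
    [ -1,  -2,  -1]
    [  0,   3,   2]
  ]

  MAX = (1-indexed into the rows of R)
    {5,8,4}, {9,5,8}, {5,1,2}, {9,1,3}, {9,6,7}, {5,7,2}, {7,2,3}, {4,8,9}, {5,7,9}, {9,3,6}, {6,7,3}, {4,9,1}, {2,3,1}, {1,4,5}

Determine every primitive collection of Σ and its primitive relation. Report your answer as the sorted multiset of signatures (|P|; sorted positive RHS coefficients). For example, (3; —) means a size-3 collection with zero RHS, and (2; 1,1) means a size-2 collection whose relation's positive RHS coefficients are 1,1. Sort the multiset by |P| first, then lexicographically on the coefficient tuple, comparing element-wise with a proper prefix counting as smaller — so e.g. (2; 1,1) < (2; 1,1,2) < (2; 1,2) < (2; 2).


18 collections generate NE(X_Σ); each relation:

  • {1,7}:  v_{1} + v_{7} = 0 — sig = (2; —)
  • {2,9}:  v_{2} + v_{9} = 0 — sig = (2; —)
  • {3,5}:  v_{3} + v_{5} = 0 — sig = (2; —)
  • {1,8}:  v_{1} + v_{8} = v_{4} — sig = (2; 1)
  • {4,7}:  v_{4} + v_{7} = v_{8} — sig = (2; 1)
  • {1,6}:  v_{1} + v_{6} = v_{3} + v_{9} — sig = (2; 1,1)
  • {2,6}:  v_{2} + v_{6} = v_{3} + v_{7} — sig = (2; 1,1)
  • {2,8}:  v_{2} + v_{8} = v_{1} + v_{5} — sig = (2; 1,1)
  • {3,8}:  v_{3} + v_{8} = v_{1} + v_{9} — sig = (2; 1,1)
  • {5,6}:  v_{5} + v_{6} = v_{7} + v_{9} — sig = (2; 1,1)
  • {7,8}:  v_{7} + v_{8} = v_{5} + v_{9} — sig = (2; 1,1)
  • {2,4}:  v_{2} + v_{4} = 2·v_{1} + v_{5} — sig = (2; 1,2)
  • {3,4}:  v_{3} + v_{4} = 2·v_{1} + v_{9} — sig = (2; 1,2)
  • {4,6}:  v_{4} + v_{6} = v_{1} + 2·v_{9} — sig = (2; 1,2)
  • {6,8}:  v_{6} + v_{8} = 2·v_{9} — sig = (2; 2)
  • {1,5,9}:  v_{1} + v_{5} + v_{9} = v_{8} — sig = (3; 1)
  • {3,7,9}:  v_{3} + v_{7} + v_{9} = v_{6} — sig = (3; 1)
  • {4,5,9}:  v_{4} + v_{5} + v_{9} = 2·v_{8} — sig = (3; 2)

Hence PRS(X_Σ) =
    (2; —)
    (2; —)
    (2; —)
    (2; 1)
    (2; 1)
    (2; 1,1)
    (2; 1,1)
    (2; 1,1)
    (2; 1,1)
    (2; 1,1)
    (2; 1,1)
    (2; 1,2)
    (2; 1,2)
    (2; 1,2)
    (2; 2)
    (3; 1)
    (3; 1)
    (3; 2)


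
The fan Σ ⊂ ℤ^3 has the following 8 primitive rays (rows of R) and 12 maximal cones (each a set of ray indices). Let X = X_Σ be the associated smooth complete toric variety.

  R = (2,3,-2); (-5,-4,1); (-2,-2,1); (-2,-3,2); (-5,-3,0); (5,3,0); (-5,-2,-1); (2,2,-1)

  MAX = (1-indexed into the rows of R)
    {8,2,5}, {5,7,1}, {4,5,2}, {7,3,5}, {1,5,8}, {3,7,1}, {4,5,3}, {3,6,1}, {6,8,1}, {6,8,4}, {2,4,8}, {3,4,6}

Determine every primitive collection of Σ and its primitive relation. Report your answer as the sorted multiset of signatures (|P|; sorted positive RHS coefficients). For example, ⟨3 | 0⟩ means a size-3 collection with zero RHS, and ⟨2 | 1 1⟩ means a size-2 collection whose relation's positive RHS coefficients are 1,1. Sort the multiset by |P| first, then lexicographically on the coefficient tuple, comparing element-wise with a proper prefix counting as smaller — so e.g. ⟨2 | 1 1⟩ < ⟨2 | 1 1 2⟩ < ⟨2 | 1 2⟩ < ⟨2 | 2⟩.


The 12 primitive collections of Σ (r=8, n=3):

  • {1,4}:  v_{1} + v_{4} = 0 — sig = ⟨2 | 0⟩
  • {3,8}:  v_{3} + v_{8} = 0 — sig = ⟨2 | 0⟩
  • {5,6}:  v_{5} + v_{6} = 0 — sig = ⟨2 | 0⟩
  • {1,2}:  v_{1} + v_{2} = v_{5} + v_{8} — sig = ⟨2 | 1 1⟩
  • {2,3}:  v_{2} + v_{3} = v_{4} + v_{5} — sig = ⟨2 | 1 1⟩
  • {2,6}:  v_{2} + v_{6} = v_{4} + v_{8} — sig = ⟨2 | 1 1⟩
  • {4,7}:  v_{4} + v_{7} = v_{3} + v_{5} — sig = ⟨2 | 1 1⟩
  • {6,7}:  v_{6} + v_{7} = v_{1} + v_{3} — sig = ⟨2 | 1 1⟩
  • {7,8}:  v_{7} + v_{8} = v_{1} + v_{5} — sig = ⟨2 | 1 1⟩
  • {2,7}:  v_{2} + v_{7} = 2·v_{5} — sig = ⟨2 | 2⟩
  • {1,3,5}:  v_{1} + v_{3} + v_{5} = v_{7} — sig = ⟨3 | 1⟩
  • {4,5,8}:  v_{4} + v_{5} + v_{8} = v_{2} — sig = ⟨3 | 1⟩

so the primitive-relation signature multiset is
[⟨2 | 0⟩, ⟨2 | 0⟩, ⟨2 | 0⟩, ⟨2 | 1 1⟩, ⟨2 | 1 1⟩, ⟨2 | 1 1⟩, ⟨2 | 1 1⟩, ⟨2 | 1 1⟩, ⟨2 | 1 1⟩, ⟨2 | 2⟩, ⟨3 | 1⟩, ⟨3 | 1⟩]


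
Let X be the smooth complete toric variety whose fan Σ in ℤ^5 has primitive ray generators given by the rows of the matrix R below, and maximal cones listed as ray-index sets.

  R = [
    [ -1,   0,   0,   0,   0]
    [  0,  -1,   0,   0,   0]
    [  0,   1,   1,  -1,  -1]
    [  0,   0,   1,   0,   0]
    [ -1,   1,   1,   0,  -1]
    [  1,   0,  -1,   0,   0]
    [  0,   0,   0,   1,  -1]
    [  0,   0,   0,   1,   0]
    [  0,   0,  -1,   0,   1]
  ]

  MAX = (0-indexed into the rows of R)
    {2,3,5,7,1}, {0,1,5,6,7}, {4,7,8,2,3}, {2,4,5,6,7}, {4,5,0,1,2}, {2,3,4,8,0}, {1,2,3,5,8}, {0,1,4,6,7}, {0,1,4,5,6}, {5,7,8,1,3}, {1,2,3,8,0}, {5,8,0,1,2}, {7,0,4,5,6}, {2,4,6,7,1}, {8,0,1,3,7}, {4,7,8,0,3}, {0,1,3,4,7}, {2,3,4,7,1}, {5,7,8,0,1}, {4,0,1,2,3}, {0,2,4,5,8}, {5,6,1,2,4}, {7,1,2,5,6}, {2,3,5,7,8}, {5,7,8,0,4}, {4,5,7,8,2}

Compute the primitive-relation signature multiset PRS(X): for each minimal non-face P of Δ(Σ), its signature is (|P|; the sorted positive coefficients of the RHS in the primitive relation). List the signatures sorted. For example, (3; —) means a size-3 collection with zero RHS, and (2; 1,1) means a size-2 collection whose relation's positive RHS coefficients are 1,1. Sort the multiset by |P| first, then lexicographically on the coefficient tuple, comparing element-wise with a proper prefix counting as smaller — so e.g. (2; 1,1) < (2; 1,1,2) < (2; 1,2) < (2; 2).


Δ(Σ) — 9 vertices, 9 min non-faces:

  • {6,8}:  v_{6} + v_{8} = v_{0} + v_{5} + v_{7} ; sig = (2; 1,1,1)
  • {3,6}:  v_{3} + v_{6} = v_{1} + v_{2} + 2·v_{7} ; sig = (2; 1,1,2)
  • {0,3,5}:  v_{0} + v_{3} + v_{5} = 0 ; sig = (3; —)
  • {0,2,7}:  v_{0} + v_{2} + v_{7} = v_{4} ; sig = (3; 1)
  • {1,4,8}:  v_{1} + v_{4} + v_{8} = v_{0} ; sig = (3; 1)
  • {3,4,5}:  v_{3} + v_{4} + v_{5} = v_{2} + v_{7} ; sig = (3; 1,1)
  • {0,2,6}:  v_{0} + v_{2} + v_{6} = v_{1} + 2·v_{4} + v_{5} ; sig = (3; 1,1,2)
  • {1,2,7,8}:  v_{1} + v_{2} + v_{7} + v_{8} = 0 ; sig = (4; —)
  • {1,4,5,7}:  v_{1} + v_{4} + v_{5} + v_{7} = v_{6} ; sig = (4; 1)

so the primitive-relation signature multiset is
{ (2; 1,1,1),  (2; 1,1,2),  (3; —),  (3; 1) ×2,  (3; 1,1),  (3; 1,1,2),  (4; —),  (4; 1) }


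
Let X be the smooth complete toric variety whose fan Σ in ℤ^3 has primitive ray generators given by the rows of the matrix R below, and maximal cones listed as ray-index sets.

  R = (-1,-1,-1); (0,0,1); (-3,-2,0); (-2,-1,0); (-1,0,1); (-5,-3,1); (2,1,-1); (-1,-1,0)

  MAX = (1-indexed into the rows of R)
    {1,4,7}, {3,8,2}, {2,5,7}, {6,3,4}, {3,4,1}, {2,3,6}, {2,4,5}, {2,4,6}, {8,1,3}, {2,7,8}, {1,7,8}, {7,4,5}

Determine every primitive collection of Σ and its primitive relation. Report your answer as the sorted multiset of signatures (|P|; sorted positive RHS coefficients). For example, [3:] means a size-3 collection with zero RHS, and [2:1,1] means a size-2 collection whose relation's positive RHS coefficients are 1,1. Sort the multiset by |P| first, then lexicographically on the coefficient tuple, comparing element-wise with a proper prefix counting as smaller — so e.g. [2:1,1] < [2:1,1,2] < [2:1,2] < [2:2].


Σ has 12 primitive collections:

  P={1,2}:  v_{1} + v_{2} = v_{8}  ⇒ sig = [2:1]
  P={1,5}:  v_{1} + v_{5} = v_{4}  ⇒ sig = [2:1]
  P={3,7}:  v_{3} + v_{7} = v_{1}  ⇒ sig = [2:1]
  P={4,8}:  v_{4} + v_{8} = v_{3}  ⇒ sig = [2:1]
  P={6,7}:  v_{6} + v_{7} = v_{3}  ⇒ sig = [2:1]
  P={5,8}:  v_{5} + v_{8} = v_{2} + v_{4}  ⇒ sig = [2:1,1]
  P={3,5}:  v_{3} + v_{5} = v_{2} + 2·v_{4}  ⇒ sig = [2:1,2]
  P={6,8}:  v_{6} + v_{8} = v_{2} + 2·v_{3}  ⇒ sig = [2:1,2]
  P={1,6}:  v_{1} + v_{6} = 2·v_{3}  ⇒ sig = [2:2]
  P={5,6}:  v_{5} + v_{6} = 2·v_{2} + 3·v_{4}  ⇒ sig = [2:2,3]
  P={2,4,7}:  v_{2} + v_{4} + v_{7} = 0  ⇒ sig = [3:]
  P={2,3,4}:  v_{2} + v_{3} + v_{4} = v_{6}  ⇒ sig = [3:1]

Sorted signature multiset PRS(X):
    |P|=2: 10 collections, coeffs (1), (1), (1), (1), (1), (1,1), (1,2), (1,2), (2), (2,3)
    |P|=3: 2 collections, coeffs (), (1)


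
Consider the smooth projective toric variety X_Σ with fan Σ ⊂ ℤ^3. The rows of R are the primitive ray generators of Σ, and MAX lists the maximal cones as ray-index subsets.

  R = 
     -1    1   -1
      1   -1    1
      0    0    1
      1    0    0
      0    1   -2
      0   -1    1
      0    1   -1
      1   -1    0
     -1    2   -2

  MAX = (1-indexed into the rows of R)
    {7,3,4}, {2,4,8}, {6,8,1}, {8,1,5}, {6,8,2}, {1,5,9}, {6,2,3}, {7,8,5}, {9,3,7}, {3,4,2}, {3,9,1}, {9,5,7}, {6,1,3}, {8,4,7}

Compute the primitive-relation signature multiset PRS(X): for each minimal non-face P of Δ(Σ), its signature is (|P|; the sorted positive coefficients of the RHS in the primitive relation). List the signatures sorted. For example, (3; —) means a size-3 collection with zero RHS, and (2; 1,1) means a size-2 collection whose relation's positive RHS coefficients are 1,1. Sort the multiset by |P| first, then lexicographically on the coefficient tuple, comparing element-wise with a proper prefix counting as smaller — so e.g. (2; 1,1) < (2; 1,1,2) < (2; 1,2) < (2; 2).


Σ has 15 primitive collections:

  • {1,2}:  v_{1} + v_{2} = 0 — sig = (2; —)
  • {6,7}:  v_{6} + v_{7} = 0 — sig = (2; —)
  • {1,4}:  v_{1} + v_{4} = v_{7} — sig = (2; 1)
  • {1,7}:  v_{1} + v_{7} = v_{9} — sig = (2; 1)
  • {2,7}:  v_{2} + v_{7} = v_{4} — sig = (2; 1)
  • {2,9}:  v_{2} + v_{9} = v_{7} — sig = (2; 1)
  • {3,5}:  v_{3} + v_{5} = v_{7} — sig = (2; 1)
  • {3,8}:  v_{3} + v_{8} = v_{2} — sig = (2; 1)
  • {4,6}:  v_{4} + v_{6} = v_{2} — sig = (2; 1)
  • {6,9}:  v_{6} + v_{9} = v_{1} — sig = (2; 1)
  • {8,9}:  v_{8} + v_{9} = v_{5} — sig = (2; 1)
  • {2,5}:  v_{2} + v_{5} = v_{7} + v_{8} — sig = (2; 1,1)
  • {5,6}:  v_{5} + v_{6} = v_{1} + v_{8} — sig = (2; 1,1)
  • {4,5}:  v_{4} + v_{5} = 2·v_{7} + v_{8} — sig = (2; 1,2)
  • {4,9}:  v_{4} + v_{9} = 2·v_{7} — sig = (2; 2)

Sorted signature multiset PRS(X):
[(2; —), (2; —), (2; 1), (2; 1), (2; 1), (2; 1), (2; 1), (2; 1), (2; 1), (2; 1), (2; 1), (2; 1,1), (2; 1,1), (2; 1,2), (2; 2)]


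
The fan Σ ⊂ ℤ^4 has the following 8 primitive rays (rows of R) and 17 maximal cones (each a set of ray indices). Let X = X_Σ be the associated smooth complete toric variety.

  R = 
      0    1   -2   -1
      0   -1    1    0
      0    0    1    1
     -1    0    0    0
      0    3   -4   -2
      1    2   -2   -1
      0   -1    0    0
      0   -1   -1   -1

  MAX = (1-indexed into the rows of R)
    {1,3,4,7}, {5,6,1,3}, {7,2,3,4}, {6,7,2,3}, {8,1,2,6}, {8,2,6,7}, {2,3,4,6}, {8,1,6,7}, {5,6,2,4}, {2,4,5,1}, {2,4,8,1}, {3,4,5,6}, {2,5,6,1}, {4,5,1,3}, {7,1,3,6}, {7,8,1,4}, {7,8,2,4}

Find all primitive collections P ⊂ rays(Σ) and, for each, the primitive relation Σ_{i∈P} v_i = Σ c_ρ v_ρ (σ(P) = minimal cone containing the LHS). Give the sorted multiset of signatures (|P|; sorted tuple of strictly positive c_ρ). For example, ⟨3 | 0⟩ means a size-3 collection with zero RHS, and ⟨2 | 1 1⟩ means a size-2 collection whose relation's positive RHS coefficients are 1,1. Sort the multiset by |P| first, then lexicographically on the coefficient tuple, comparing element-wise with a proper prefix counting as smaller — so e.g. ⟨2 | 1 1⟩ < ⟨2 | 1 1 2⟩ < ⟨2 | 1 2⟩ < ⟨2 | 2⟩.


Δ(Σ) — 8 vertices, 9 min non-faces:

  P = {3,8}:  v_{3} + v_{8} = v_{7}  ⟹  sig = ⟨2 | 1⟩
  P = {5,8}:  v_{5} + v_{8} = 3·v_{1} + v_{2}  ⟹  sig = ⟨2 | 1 3⟩
  P = {5,7}:  v_{5} + v_{7} = 2·v_{1}  ⟹  sig = ⟨2 | 2⟩
  P = {1,2,3}:  v_{1} + v_{2} + v_{3} = 0  ⟹  sig = ⟨3 | 0⟩
  P = {1,2,7}:  v_{1} + v_{2} + v_{7} = v_{8}  ⟹  sig = ⟨3 | 1⟩
  P = {1,4,6}:  v_{1} + v_{4} + v_{6} = v_{5}  ⟹  sig = ⟨3 | 1⟩
  P = {4,6,7}:  v_{4} + v_{6} + v_{7} = v_{1}  ⟹  sig = ⟨3 | 1⟩
  P = {2,3,5}:  v_{2} + v_{3} + v_{5} = v_{4} + v_{6}  ⟹  sig = ⟨3 | 1 1⟩
  P = {4,6,8}:  v_{4} + v_{6} + v_{8} = 2·v_{1} + v_{2}  ⟹  sig = ⟨3 | 1 2⟩

Signatures (|P|; sorted positive RHS coefficients), sorted:
[⟨2 | 1⟩, ⟨2 | 1 3⟩, ⟨2 | 2⟩, ⟨3 | 0⟩, ⟨3 | 1⟩, ⟨3 | 1⟩, ⟨3 | 1⟩, ⟨3 | 1 1⟩, ⟨3 | 1 2⟩]


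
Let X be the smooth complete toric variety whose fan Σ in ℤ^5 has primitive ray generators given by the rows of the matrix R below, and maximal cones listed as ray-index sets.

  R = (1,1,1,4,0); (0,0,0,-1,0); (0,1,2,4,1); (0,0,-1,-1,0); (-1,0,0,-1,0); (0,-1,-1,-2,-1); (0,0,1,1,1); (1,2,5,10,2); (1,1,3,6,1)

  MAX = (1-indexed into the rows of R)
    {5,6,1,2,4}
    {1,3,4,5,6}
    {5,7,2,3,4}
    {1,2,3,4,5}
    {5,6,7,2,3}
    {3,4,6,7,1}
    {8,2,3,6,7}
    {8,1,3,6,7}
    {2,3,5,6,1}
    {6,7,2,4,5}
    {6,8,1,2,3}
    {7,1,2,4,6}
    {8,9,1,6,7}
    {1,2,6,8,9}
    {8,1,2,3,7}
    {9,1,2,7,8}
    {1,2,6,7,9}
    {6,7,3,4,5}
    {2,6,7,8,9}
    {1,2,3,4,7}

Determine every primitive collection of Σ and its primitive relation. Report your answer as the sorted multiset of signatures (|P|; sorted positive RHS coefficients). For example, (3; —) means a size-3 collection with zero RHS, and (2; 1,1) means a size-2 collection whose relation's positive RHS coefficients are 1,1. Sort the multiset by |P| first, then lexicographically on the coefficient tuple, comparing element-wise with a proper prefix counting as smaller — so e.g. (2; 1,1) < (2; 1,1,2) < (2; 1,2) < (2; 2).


|primitive collections| = 9. Relations:

  {3,9}:  v_{3} + v_{9} = v_{8}  so sig = (2; 1)
  {4,9}:  v_{4} + v_{9} = v_{1} + v_{7}  so sig = (2; 1,1)
  {4,8}:  v_{4} + v_{8} = v_{1} + v_{3} + v_{7}  so sig = (2; 1,1,1)
  {5,9}:  v_{5} + v_{9} = v_{2} + 2·v_{3} + v_{6}  so sig = (2; 1,1,2)
  {5,8}:  v_{5} + v_{8} = v_{2} + 3·v_{3} + v_{6}  so sig = (2; 1,1,3)
  {1,5,7}:  v_{1} + v_{5} + v_{7} = v_{3}  so sig = (3; 1)
  {2,3,4,6}:  v_{2} + v_{3} + v_{4} + v_{6} = 0  so sig = (4; —)
  {1,2,3,6,7}:  v_{1} + v_{2} + v_{3} + v_{6} + v_{7} = v_{9}  so sig = (5; 1)
  {1,2,6,7,8}:  v_{1} + v_{2} + v_{6} + v_{7} + v_{8} = 2·v_{9}  so sig = (5; 2)

Sorted signature multiset PRS(X):
{ (2; 1),  (2; 1,1),  (2; 1,1,1),  (2; 1,1,2),  (2; 1,1,3),  (3; 1),  (4; —),  (5; 1),  (5; 2) }


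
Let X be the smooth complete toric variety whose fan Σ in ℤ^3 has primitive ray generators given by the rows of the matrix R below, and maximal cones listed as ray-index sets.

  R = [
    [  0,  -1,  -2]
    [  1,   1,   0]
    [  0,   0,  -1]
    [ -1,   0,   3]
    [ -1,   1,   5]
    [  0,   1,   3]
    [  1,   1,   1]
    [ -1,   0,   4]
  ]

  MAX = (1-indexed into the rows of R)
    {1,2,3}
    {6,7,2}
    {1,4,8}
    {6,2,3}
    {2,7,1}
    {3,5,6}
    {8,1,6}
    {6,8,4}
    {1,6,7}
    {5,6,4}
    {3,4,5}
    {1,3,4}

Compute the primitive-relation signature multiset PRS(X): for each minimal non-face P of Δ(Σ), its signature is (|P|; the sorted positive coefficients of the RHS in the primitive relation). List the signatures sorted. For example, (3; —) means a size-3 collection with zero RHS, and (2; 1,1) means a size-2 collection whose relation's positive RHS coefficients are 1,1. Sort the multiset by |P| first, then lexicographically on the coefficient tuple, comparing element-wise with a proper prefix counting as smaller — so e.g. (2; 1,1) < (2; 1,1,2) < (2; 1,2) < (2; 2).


Σ has 14 primitive collections:

  {1,5}:  v_{1} + v_{5} = v_{4}  →  sig = (2; 1)
  {2,4}:  v_{2} + v_{4} = v_{6}  →  sig = (2; 1)
  {3,7}:  v_{3} + v_{7} = v_{2}  →  sig = (2; 1)
  {3,8}:  v_{3} + v_{8} = v_{4}  →  sig = (2; 1)
  {2,5}:  v_{2} + v_{5} = v_{3} + 2·v_{6}  →  sig = (2; 1,2)
  {2,8}:  v_{2} + v_{8} = v_{1} + 2·v_{6}  →  sig = (2; 1,2)
  {4,7}:  v_{4} + v_{7} = v_{1} + 2·v_{6}  →  sig = (2; 1,2)
  {5,8}:  v_{5} + v_{8} = 2·v_{4} + v_{6}  →  sig = (2; 1,2)
  {5,7}:  v_{5} + v_{7} = 2·v_{6}  →  sig = (2; 2)
  {7,8}:  v_{7} + v_{8} = 2·v_{1} + 3·v_{6}  →  sig = (2; 2,3)
  {1,3,6}:  v_{1} + v_{3} + v_{6} = 0  →  sig = (3; —)
  {1,2,6}:  v_{1} + v_{2} + v_{6} = v_{7}  →  sig = (3; 1)
  {1,4,6}:  v_{1} + v_{4} + v_{6} = v_{8}  →  sig = (3; 1)
  {3,4,6}:  v_{3} + v_{4} + v_{6} = v_{5}  →  sig = (3; 1)

so the primitive-relation signature multiset is
    |P|=2: 10 collections, coeffs (1), (1), (1), (1), (1,2), (1,2), (1,2), (1,2), (2), (2,3)
    |P|=3: 4 collections, coeffs (), (1), (1), (1)


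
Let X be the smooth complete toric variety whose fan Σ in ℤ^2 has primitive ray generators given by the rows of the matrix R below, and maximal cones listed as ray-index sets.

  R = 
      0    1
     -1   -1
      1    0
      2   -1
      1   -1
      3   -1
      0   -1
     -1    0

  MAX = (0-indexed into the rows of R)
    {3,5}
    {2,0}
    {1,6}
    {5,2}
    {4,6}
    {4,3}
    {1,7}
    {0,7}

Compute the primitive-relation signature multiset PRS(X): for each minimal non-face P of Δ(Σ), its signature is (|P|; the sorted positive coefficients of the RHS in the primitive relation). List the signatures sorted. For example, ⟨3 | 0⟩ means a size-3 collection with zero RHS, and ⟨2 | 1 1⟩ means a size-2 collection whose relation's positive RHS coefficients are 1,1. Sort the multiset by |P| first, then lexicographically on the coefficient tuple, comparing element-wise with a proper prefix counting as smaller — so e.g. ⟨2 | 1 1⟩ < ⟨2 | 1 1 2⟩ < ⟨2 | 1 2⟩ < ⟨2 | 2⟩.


20 minimal non-faces of Δ(Σ) (on 8 rays):

  • {0,6}:  v_{0} + v_{6} = 0  so sig = ⟨2 | 0⟩
  • {2,7}:  v_{2} + v_{7} = 0  so sig = ⟨2 | 0⟩
  • {0,1}:  v_{0} + v_{1} = v_{7}  so sig = ⟨2 | 1⟩
  • {0,4}:  v_{0} + v_{4} = v_{2}  so sig = ⟨2 | 1⟩
  • {1,2}:  v_{1} + v_{2} = v_{6}  so sig = ⟨2 | 1⟩
  • {2,3}:  v_{2} + v_{3} = v_{5}  so sig = ⟨2 | 1⟩
  • {2,4}:  v_{2} + v_{4} = v_{3}  so sig = ⟨2 | 1⟩
  • {2,6}:  v_{2} + v_{6} = v_{4}  so sig = ⟨2 | 1⟩
  • {3,7}:  v_{3} + v_{7} = v_{4}  so sig = ⟨2 | 1⟩
  • {4,7}:  v_{4} + v_{7} = v_{6}  so sig = ⟨2 | 1⟩
  • {5,7}:  v_{5} + v_{7} = v_{3}  so sig = ⟨2 | 1⟩
  • {6,7}:  v_{6} + v_{7} = v_{1}  so sig = ⟨2 | 1⟩
  • {1,3}:  v_{1} + v_{3} = v_{4} + v_{6}  so sig = ⟨2 | 1 1⟩
  • {5,6}:  v_{5} + v_{6} = v_{3} + v_{4}  so sig = ⟨2 | 1 1⟩
  • {0,3}:  v_{0} + v_{3} = 2·v_{2}  so sig = ⟨2 | 2⟩
  • {1,4}:  v_{1} + v_{4} = 2·v_{6}  so sig = ⟨2 | 2⟩
  • {1,5}:  v_{1} + v_{5} = 2·v_{4}  so sig = ⟨2 | 2⟩
  • {3,6}:  v_{3} + v_{6} = 2·v_{4}  so sig = ⟨2 | 2⟩
  • {4,5}:  v_{4} + v_{5} = 2·v_{3}  so sig = ⟨2 | 2⟩
  • {0,5}:  v_{0} + v_{5} = 3·v_{2}  so sig = ⟨2 | 3⟩

Signatures (|P|; sorted positive RHS coefficients), sorted:
    |P|=2: 20 collections, coeffs (), (), (1), (1), (1), (1), (1), (1), (1), (1), (1), (1), (1,1), (1,1), (2), (2), (2), (2), (2), (3)


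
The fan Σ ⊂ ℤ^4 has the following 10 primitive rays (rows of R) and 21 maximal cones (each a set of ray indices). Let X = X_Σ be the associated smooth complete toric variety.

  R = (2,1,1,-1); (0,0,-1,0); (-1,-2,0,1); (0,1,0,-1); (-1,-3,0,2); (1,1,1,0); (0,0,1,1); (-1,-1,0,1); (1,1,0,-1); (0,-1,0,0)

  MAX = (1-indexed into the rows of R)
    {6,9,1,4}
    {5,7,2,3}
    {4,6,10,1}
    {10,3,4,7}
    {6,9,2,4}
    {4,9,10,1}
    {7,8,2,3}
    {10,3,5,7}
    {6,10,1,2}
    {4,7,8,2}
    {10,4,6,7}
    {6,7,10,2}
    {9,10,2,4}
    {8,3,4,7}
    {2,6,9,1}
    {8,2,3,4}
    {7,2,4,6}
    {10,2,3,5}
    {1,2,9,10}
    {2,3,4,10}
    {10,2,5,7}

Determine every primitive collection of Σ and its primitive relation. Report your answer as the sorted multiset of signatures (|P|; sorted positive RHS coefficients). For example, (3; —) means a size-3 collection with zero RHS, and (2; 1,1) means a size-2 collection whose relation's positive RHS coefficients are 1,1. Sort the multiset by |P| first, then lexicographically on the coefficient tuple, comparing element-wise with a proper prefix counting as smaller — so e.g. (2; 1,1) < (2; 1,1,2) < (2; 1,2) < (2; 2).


The 20 primitive collections of Σ (r=10, n=4):

  {8,9}:  v_{8} + v_{9} = 0 ; sig = (2; —)
  {3,9}:  v_{3} + v_{9} = v_{10} ; sig = (2; 1)
  {4,5}:  v_{4} + v_{5} = v_{3} ; sig = (2; 1)
  {6,8}:  v_{6} + v_{8} = v_{7} ; sig = (2; 1)
  {7,9}:  v_{7} + v_{9} = v_{6} ; sig = (2; 1)
  {8,10}:  v_{8} + v_{10} = v_{3} ; sig = (2; 1)
  {1,8}:  v_{1} + v_{8} = v_{6} + v_{10} ; sig = (2; 1,1)
  {3,6}:  v_{3} + v_{6} = v_{7} + v_{10} ; sig = (2; 1,1)
  {1,5}:  v_{1} + v_{5} = v_{2} + v_{6} + v_{7} + 3·v_{10} ; sig = (2; 1,1,1,3)
  {5,8}:  v_{5} + v_{8} = v_{2} + 2·v_{3} + v_{7} ; sig = (2; 1,1,2)
  {5,9}:  v_{5} + v_{9} = v_{2} + v_{7} + 2·v_{10} ; sig = (2; 1,1,2)
  {1,3}:  v_{1} + v_{3} = v_{6} + 2·v_{10} ; sig = (2; 1,2)
  {1,7}:  v_{1} + v_{7} = 2·v_{6} + v_{10} ; sig = (2; 1,2)
  {5,6}:  v_{5} + v_{6} = v_{2} + 2·v_{7} + 2·v_{10} ; sig = (2; 1,2,2)
  {6,9,10}:  v_{6} + v_{9} + v_{10} = v_{1} ; sig = (3; 1)
  {1,2,4}:  v_{1} + v_{2} + v_{4} = 2·v_{9} ; sig = (3; 2)
  {2,4,7,10}:  v_{2} + v_{4} + v_{7} + v_{10} = 0 ; sig = (4; —)
  {2,3,4,7}:  v_{2} + v_{3} + v_{4} + v_{7} = v_{8} ; sig = (4; 1)
  {2,3,7,10}:  v_{2} + v_{3} + v_{7} + v_{10} = v_{5} ; sig = (4; 1)
  {2,4,6,10}:  v_{2} + v_{4} + v_{6} + v_{10} = v_{9} ; sig = (4; 1)

Hence PRS(X_Σ) =
[(2; —), (2; 1), (2; 1), (2; 1), (2; 1), (2; 1), (2; 1,1), (2; 1,1), (2; 1,1,1,3), (2; 1,1,2), (2; 1,1,2), (2; 1,2), (2; 1,2), (2; 1,2,2), (3; 1), (3; 2), (4; —), (4; 1), (4; 1), (4; 1)]


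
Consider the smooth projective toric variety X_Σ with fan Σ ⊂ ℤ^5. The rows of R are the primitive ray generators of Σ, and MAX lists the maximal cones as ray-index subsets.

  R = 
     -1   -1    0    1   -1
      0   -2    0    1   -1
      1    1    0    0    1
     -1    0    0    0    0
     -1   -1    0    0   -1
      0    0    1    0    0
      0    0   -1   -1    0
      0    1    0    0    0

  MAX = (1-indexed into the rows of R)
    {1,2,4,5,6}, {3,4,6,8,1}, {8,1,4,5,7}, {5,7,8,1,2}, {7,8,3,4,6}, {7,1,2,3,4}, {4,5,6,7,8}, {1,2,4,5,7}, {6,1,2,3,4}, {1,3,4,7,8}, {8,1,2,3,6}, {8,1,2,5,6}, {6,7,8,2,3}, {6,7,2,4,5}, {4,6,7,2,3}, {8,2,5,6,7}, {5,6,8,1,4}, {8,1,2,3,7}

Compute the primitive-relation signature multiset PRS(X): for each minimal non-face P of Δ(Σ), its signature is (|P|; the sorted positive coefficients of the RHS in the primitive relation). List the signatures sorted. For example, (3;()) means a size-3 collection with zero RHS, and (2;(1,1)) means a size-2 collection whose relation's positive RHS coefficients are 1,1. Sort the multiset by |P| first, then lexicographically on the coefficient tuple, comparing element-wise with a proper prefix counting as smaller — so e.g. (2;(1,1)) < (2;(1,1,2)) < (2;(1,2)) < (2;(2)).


3 collections generate NE(X_Σ); each relation:

  P={3,5}:  v_{3} + v_{5} = 0  ⟹  sig = (2;())
  P={1,6,7}:  v_{1} + v_{6} + v_{7} = v_{5}  ⟹  sig = (3;(1))
  P={2,4,8}:  v_{2} + v_{4} + v_{8} = v_{1}  ⟹  sig = (3;(1))

Hence PRS(X_Σ) =
    (2;())
    (3;(1))
    (3;(1))


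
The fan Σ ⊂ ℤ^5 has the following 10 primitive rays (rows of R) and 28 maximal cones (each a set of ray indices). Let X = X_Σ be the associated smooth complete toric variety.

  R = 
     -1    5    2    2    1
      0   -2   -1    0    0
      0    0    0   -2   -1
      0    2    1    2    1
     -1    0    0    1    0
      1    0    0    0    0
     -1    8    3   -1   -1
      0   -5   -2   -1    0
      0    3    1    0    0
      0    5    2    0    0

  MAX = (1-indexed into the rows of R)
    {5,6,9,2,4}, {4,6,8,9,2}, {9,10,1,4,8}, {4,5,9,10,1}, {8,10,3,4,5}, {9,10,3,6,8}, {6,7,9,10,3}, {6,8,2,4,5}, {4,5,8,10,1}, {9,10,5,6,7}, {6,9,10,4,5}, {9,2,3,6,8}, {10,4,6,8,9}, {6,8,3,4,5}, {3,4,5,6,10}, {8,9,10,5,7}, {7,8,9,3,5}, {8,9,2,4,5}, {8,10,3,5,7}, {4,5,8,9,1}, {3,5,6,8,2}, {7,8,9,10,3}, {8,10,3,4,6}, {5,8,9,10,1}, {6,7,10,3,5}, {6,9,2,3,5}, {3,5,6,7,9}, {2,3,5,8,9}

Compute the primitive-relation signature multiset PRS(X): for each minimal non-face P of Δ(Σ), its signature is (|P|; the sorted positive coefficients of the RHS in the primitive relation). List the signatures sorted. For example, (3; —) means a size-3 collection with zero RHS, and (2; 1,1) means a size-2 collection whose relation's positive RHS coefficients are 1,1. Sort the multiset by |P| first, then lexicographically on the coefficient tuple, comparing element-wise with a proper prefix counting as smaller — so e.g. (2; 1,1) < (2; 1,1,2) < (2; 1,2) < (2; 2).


Δ(Σ) — 10 vertices, 14 min non-faces:

  {2,10}:  v_{2} + v_{10} = v_{9}  →  sig = (2; 1)
  {1,6}:  v_{1} + v_{6} = v_{4} + v_{9}  →  sig = (2; 1,1)
  {1,2}:  v_{1} + v_{2} = v_{4} + v_{5} + v_{8} + 2·v_{9}  →  sig = (2; 1,1,1,2)
  {1,3}:  v_{1} + v_{3} = v_{5} + v_{8} + 2·v_{10}  →  sig = (2; 1,1,2)
  {2,7}:  v_{2} + v_{7} = v_{3} + v_{5} + 2·v_{9}  →  sig = (2; 1,1,2)
  {1,7}:  v_{1} + v_{7} = 2·v_{5} + v_{8} + v_{9} + 3·v_{10}  →  sig = (2; 1,1,2,3)
  {4,7}:  v_{4} + v_{7} = v_{5} + 2·v_{10}  →  sig = (2; 1,2)
  {2,3,4}:  v_{2} + v_{3} + v_{4} = 0  →  sig = (3; —)
  {3,4,9}:  v_{3} + v_{4} + v_{9} = v_{10}  →  sig = (3; 1)
  {6,7,8}:  v_{6} + v_{7} + v_{8} = v_{3} + v_{9}  →  sig = (3; 1,1)
  {5,6,8,10}:  v_{5} + v_{6} + v_{8} + v_{10} = 0  →  sig = (4; —)
  {3,5,9,10}:  v_{3} + v_{5} + v_{9} + v_{10} = v_{7}  →  sig = (4; 1)
  {5,6,8,9}:  v_{5} + v_{6} + v_{8} + v_{9} = v_{2}  →  sig = (4; 1)
  {4,5,8,9,10}:  v_{4} + v_{5} + v_{8} + v_{9} + v_{10} = v_{1}  →  sig = (5; 1)

so the primitive-relation signature multiset is
    (2; 1)
    (2; 1,1)
    (2; 1,1,1,2)
    (2; 1,1,2)
    (2; 1,1,2)
    (2; 1,1,2,3)
    (2; 1,2)
    (3; —)
    (3; 1)
    (3; 1,1)
    (4; —)
    (4; 1)
    (4; 1)
    (5; 1)


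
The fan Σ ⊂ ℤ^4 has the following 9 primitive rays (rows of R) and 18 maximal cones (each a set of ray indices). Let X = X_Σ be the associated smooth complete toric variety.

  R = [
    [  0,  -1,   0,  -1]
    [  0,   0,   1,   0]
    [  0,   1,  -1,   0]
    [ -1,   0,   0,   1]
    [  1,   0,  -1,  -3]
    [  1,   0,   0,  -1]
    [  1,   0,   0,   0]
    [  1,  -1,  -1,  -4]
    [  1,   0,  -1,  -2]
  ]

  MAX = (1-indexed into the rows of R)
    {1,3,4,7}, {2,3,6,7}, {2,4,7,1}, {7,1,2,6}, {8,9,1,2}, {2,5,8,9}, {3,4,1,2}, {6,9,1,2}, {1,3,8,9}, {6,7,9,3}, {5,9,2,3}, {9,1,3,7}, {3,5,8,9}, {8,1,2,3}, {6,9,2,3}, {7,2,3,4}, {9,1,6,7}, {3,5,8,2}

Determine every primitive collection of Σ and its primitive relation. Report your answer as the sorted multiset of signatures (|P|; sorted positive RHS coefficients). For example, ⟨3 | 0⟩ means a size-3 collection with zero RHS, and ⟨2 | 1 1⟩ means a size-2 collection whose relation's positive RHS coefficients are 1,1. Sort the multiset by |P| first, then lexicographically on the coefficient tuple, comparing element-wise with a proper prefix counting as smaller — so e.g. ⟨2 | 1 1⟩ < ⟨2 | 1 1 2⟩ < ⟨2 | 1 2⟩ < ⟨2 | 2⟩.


Primitive collections (14):

  {4,6}:  v_{4} + v_{6} = 0  so sig = ⟨2 | 0⟩
  {1,5}:  v_{1} + v_{5} = v_{8}  so sig = ⟨2 | 1⟩
  {4,9}:  v_{4} + v_{9} = v_{1} + v_{3}  so sig = ⟨2 | 1 1⟩
  {5,7}:  v_{5} + v_{7} = v_{6} + v_{9}  so sig = ⟨2 | 1 1⟩
  {7,8}:  v_{7} + v_{8} = v_{1} + v_{6} + v_{9}  so sig = ⟨2 | 1 1 1⟩
  {6,8}:  v_{6} + v_{8} = v_{1} + v_{2} + 2·v_{9}  so sig = ⟨2 | 1 1 2⟩
  {5,6}:  v_{5} + v_{6} = v_{2} + 2·v_{9}  so sig = ⟨2 | 1 2⟩
  {4,5}:  v_{4} + v_{5} = 2·v_{1} + v_{2} + 2·v_{3}  so sig = ⟨2 | 1 2 2⟩
  {4,8}:  v_{4} + v_{8} = 3·v_{1} + v_{2} + 2·v_{3}  so sig = ⟨2 | 1 2 3⟩
  {1,3,6}:  v_{1} + v_{3} + v_{6} = v_{9}  so sig = ⟨3 | 1⟩
  {2,7,9}:  v_{2} + v_{7} + v_{9} = 2·v_{6}  so sig = ⟨3 | 2⟩
  {1,2,3,7}:  v_{1} + v_{2} + v_{3} + v_{7} = v_{6}  so sig = ⟨4 | 1⟩
  {1,2,3,9}:  v_{1} + v_{2} + v_{3} + v_{9} = v_{5}  so sig = ⟨4 | 1⟩
  {2,3,8,9}:  v_{2} + v_{3} + v_{8} + v_{9} = 2·v_{5}  so sig = ⟨4 | 2⟩

so the primitive-relation signature multiset is
{ ⟨2 | 0⟩,  ⟨2 | 1⟩,  ⟨2 | 1 1⟩ ×2,  ⟨2 | 1 1 1⟩,  ⟨2 | 1 1 2⟩,  ⟨2 | 1 2⟩,  ⟨2 | 1 2 2⟩,  ⟨2 | 1 2 3⟩,  ⟨3 | 1⟩,  ⟨3 | 2⟩,  ⟨4 | 1⟩ ×2,  ⟨4 | 2⟩ }


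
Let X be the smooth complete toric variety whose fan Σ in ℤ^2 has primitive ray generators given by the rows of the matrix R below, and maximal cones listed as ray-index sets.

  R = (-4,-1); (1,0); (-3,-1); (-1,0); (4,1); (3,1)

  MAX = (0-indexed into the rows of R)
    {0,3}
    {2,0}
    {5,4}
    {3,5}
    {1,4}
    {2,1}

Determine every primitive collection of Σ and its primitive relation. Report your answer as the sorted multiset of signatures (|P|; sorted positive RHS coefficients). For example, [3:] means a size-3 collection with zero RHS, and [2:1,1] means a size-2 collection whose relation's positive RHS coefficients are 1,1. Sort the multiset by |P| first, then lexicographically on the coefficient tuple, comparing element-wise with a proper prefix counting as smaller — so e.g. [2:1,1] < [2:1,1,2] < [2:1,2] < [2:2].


Minimal non-faces — 9 found among 6 rays, 6 max cones:

  P={0,4}:  v_{0} + v_{4} = 0  so sig = [2:]
  P={1,3}:  v_{1} + v_{3} = 0  so sig = [2:]
  P={2,5}:  v_{2} + v_{5} = 0  so sig = [2:]
  P={0,1}:  v_{0} + v_{1} = v_{2}  so sig = [2:1]
  P={0,5}:  v_{0} + v_{5} = v_{3}  so sig = [2:1]
  P={1,5}:  v_{1} + v_{5} = v_{4}  so sig = [2:1]
  P={2,3}:  v_{2} + v_{3} = v_{0}  so sig = [2:1]
  P={2,4}:  v_{2} + v_{4} = v_{1}  so sig = [2:1]
  P={3,4}:  v_{3} + v_{4} = v_{5}  so sig = [2:1]

Hence PRS(X_Σ) =
{ [2:] ×3,  [2:1] ×6 }


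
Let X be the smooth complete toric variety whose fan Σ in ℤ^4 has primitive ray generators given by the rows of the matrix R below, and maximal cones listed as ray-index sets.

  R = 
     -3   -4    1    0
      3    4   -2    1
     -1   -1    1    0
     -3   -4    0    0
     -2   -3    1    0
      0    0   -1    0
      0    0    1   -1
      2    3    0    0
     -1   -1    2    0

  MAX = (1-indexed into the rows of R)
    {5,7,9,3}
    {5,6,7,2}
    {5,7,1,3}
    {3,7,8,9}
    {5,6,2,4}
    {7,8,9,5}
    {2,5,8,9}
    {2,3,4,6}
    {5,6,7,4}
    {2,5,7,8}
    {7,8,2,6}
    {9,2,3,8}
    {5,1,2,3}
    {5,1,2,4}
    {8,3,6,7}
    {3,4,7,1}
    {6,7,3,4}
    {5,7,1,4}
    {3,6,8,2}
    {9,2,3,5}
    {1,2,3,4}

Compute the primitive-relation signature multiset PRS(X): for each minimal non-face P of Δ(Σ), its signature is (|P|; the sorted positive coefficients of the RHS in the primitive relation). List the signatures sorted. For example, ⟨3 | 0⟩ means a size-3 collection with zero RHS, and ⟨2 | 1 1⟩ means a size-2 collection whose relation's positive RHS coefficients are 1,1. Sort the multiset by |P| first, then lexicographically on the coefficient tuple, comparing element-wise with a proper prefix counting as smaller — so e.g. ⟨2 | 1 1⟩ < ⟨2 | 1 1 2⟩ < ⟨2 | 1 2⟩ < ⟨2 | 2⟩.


14 minimal non-faces of Δ(Σ) (on 9 rays):

  {1,6}:  v_{1} + v_{6} = v_{4}  ⟹  sig = ⟨2 | 1⟩
  {1,8}:  v_{1} + v_{8} = v_{3}  ⟹  sig = ⟨2 | 1⟩
  {6,9}:  v_{6} + v_{9} = v_{3}  ⟹  sig = ⟨2 | 1⟩
  {4,8}:  v_{4} + v_{8} = v_{3} + v_{6}  ⟹  sig = ⟨2 | 1 1⟩
  {4,9}:  v_{4} + v_{9} = v_{1} + v_{3}  ⟹  sig = ⟨2 | 1 1⟩
  {1,9}:  v_{1} + v_{9} = 2·v_{3} + v_{5}  ⟹  sig = ⟨2 | 1 2⟩
  {1,2,7}:  v_{1} + v_{2} + v_{7} = 0  ⟹  sig = ⟨3 | 0⟩
  {5,6,8}:  v_{5} + v_{6} + v_{8} = 0  ⟹  sig = ⟨3 | 0⟩
  {2,3,7}:  v_{2} + v_{3} + v_{7} = v_{8}  ⟹  sig = ⟨3 | 1⟩
  {2,4,7}:  v_{2} + v_{4} + v_{7} = v_{6}  ⟹  sig = ⟨3 | 1⟩
  {3,5,6}:  v_{3} + v_{5} + v_{6} = v_{1}  ⟹  sig = ⟨3 | 1⟩
  {3,5,8}:  v_{3} + v_{5} + v_{8} = v_{9}  ⟹  sig = ⟨3 | 1⟩
  {2,7,9}:  v_{2} + v_{7} + v_{9} = v_{5} + 2·v_{8}  ⟹  sig = ⟨3 | 1 2⟩
  {3,4,5}:  v_{3} + v_{4} + v_{5} = 2·v_{1}  ⟹  sig = ⟨3 | 2⟩

Sorted signature multiset PRS(X):
{ ⟨2 | 1⟩ ×3,  ⟨2 | 1 1⟩ ×2,  ⟨2 | 1 2⟩,  ⟨3 | 0⟩ ×2,  ⟨3 | 1⟩ ×4,  ⟨3 | 1 2⟩,  ⟨3 | 2⟩ }


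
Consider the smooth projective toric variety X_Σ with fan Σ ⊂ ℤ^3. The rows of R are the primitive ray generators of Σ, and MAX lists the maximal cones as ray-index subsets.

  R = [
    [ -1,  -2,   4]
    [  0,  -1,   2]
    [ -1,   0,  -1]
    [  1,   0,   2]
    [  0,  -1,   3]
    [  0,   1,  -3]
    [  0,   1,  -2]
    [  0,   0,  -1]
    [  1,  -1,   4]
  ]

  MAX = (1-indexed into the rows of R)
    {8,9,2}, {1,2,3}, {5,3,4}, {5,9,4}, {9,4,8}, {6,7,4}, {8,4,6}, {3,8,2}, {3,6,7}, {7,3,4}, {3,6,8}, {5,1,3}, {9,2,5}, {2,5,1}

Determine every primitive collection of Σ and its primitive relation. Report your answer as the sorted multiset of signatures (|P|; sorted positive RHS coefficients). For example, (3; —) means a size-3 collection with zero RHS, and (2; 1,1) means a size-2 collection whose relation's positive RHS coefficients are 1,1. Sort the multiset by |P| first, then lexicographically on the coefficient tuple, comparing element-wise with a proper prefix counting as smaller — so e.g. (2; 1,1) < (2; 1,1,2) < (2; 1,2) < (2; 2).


|primitive collections| = 18. Relations:

  P={2,7}:  v_{2} + v_{7} = 0 ; sig = (2; —)
  P={5,6}:  v_{5} + v_{6} = 0 ; sig = (2; —)
  P={2,4}:  v_{2} + v_{4} = v_{9} ; sig = (2; 1)
  P={2,6}:  v_{2} + v_{6} = v_{8} ; sig = (2; 1)
  P={3,9}:  v_{3} + v_{9} = v_{5} ; sig = (2; 1)
  P={5,8}:  v_{5} + v_{8} = v_{2} ; sig = (2; 1)
  P={7,8}:  v_{7} + v_{8} = v_{6} ; sig = (2; 1)
  P={7,9}:  v_{7} + v_{9} = v_{4} ; sig = (2; 1)
  P={1,6}:  v_{1} + v_{6} = v_{2} + v_{3} ; sig = (2; 1,1)
  P={1,7}:  v_{1} + v_{7} = v_{3} + v_{5} ; sig = (2; 1,1)
  P={5,7}:  v_{5} + v_{7} = v_{3} + v_{4} ; sig = (2; 1,1)
  P={6,9}:  v_{6} + v_{9} = v_{4} + v_{8} ; sig = (2; 1,1)
  P={1,8}:  v_{1} + v_{8} = 2·v_{2} + v_{3} ; sig = (2; 1,2)
  P={1,9}:  v_{1} + v_{9} = v_{2} + 2·v_{5} ; sig = (2; 1,2)
  P={1,4}:  v_{1} + v_{4} = 2·v_{5} ; sig = (2; 2)
  P={3,4,8}:  v_{3} + v_{4} + v_{8} = 0 ; sig = (3; —)
  P={2,3,5}:  v_{2} + v_{3} + v_{5} = v_{1} ; sig = (3; 1)
  P={3,4,6}:  v_{3} + v_{4} + v_{6} = v_{7} ; sig = (3; 1)

Sorted signature multiset PRS(X):
{ (2; —) ×2,  (2; 1) ×6,  (2; 1,1) ×4,  (2; 1,2) ×2,  (2; 2),  (3; —),  (3; 1) ×2 }


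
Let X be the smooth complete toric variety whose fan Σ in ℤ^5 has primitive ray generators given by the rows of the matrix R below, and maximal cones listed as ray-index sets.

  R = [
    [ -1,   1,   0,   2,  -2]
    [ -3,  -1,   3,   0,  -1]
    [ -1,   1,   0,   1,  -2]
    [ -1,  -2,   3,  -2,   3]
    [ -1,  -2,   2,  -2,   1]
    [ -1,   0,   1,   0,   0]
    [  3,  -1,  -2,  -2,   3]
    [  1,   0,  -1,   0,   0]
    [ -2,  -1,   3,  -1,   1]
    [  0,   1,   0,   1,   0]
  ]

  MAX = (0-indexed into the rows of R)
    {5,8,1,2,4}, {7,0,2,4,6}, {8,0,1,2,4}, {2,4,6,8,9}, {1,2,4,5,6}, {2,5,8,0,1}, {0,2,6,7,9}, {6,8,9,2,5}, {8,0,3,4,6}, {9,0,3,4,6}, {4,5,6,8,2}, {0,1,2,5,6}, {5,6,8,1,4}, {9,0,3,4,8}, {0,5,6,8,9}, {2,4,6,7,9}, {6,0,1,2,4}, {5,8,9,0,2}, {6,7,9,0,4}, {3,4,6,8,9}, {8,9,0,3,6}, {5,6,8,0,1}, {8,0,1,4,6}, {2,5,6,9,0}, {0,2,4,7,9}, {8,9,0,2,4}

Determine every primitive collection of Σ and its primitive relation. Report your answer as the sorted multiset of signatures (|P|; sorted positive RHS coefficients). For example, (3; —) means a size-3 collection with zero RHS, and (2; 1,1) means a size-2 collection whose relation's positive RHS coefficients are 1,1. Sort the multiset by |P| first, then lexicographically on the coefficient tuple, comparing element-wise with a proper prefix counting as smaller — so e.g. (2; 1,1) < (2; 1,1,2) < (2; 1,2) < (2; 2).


Primitive collections (14):

  • {5,7}:  v_{5} + v_{7} = 0  ⟹  sig = (2; —)
  • {2,3}:  v_{2} + v_{3} = v_{8}  ⟹  sig = (2; 1)
  • {1,7}:  v_{1} + v_{7} = v_{0} + v_{4}  ⟹  sig = (2; 1,1)
  • {1,9}:  v_{1} + v_{9} = v_{0} + v_{8}  ⟹  sig = (2; 1,1)
  • {7,8}:  v_{7} + v_{8} = v_{4} + v_{9}  ⟹  sig = (2; 1,1)
  • {3,5}:  v_{3} + v_{5} = v_{0} + v_{6} + 2·v_{8}  ⟹  sig = (2; 1,1,2)
  • {1,3}:  v_{1} + v_{3} = 2·v_{0} + v_{4} + v_{6} + 2·v_{8}  ⟹  sig = (2; 1,1,2,2)
  • {3,7}:  v_{3} + v_{7} = v_{0} + 2·v_{4} + v_{6} + 2·v_{9}  ⟹  sig = (2; 1,1,2,2)
  • {0,4,5}:  v_{0} + v_{4} + v_{5} = v_{1}  ⟹  sig = (3; 1)
  • {4,5,9}:  v_{4} + v_{5} + v_{9} = v_{8}  ⟹  sig = (3; 1)
  • {0,2,6,8}:  v_{0} + v_{2} + v_{6} + v_{8} = v_{5}  ⟹  sig = (4; 1)
  • {1,2,6,8}:  v_{1} + v_{2} + v_{6} + v_{8} = v_{4} + 2·v_{5}  ⟹  sig = (4; 1,2)
  • {0,2,4,6,9}:  v_{0} + v_{2} + v_{4} + v_{6} + v_{9} = 0  ⟹  sig = (5; —)
  • {0,4,6,8,9}:  v_{0} + v_{4} + v_{6} + v_{8} + v_{9} = v_{3}  ⟹  sig = (5; 1)

Hence PRS(X_Σ) =
    (2; —)
    (2; 1)
    (2; 1,1)
    (2; 1,1)
    (2; 1,1)
    (2; 1,1,2)
    (2; 1,1,2,2)
    (2; 1,1,2,2)
    (3; 1)
    (3; 1)
    (4; 1)
    (4; 1,2)
    (5; —)
    (5; 1)


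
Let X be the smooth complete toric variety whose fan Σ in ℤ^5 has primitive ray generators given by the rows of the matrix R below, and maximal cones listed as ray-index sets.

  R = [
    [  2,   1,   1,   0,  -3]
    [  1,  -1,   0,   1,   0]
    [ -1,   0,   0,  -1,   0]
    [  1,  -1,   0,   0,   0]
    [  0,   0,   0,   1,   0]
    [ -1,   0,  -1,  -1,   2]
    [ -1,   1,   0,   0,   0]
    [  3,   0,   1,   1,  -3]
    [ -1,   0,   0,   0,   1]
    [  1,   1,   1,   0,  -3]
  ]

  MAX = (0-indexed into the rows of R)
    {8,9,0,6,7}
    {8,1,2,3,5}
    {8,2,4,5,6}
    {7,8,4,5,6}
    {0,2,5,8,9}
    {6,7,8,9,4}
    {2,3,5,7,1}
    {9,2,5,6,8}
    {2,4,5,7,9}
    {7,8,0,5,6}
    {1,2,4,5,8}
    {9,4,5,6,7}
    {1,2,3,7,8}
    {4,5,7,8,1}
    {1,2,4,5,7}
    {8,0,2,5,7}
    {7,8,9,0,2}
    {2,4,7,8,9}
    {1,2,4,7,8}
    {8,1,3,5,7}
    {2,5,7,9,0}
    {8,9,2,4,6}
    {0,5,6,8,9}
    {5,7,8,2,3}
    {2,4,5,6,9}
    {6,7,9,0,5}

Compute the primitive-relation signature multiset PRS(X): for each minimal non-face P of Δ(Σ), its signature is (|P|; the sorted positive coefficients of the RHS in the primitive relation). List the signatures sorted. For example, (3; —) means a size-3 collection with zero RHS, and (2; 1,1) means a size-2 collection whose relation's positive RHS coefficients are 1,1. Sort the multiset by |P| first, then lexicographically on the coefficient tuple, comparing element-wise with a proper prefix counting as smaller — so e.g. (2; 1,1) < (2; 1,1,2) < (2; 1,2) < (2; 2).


14 collections generate NE(X_Σ); each relation:

  P = {3,6}:  v_{3} + v_{6} = 0  so sig = (2; —)
  P = {0,1}:  v_{0} + v_{1} = v_{7}  so sig = (2; 1)
  P = {1,6}:  v_{1} + v_{6} = v_{4}  so sig = (2; 1)
  P = {3,4}:  v_{3} + v_{4} = v_{1}  so sig = (2; 1)
  P = {0,4}:  v_{0} + v_{4} = v_{6} + v_{7}  so sig = (2; 1,1)
  P = {3,9}:  v_{3} + v_{9} = v_{2} + v_{7}  so sig = (2; 1,1)
  P = {1,9}:  v_{1} + v_{9} = v_{2} + v_{4} + v_{7}  so sig = (2; 1,1,1)
  P = {0,3}:  v_{0} + v_{3} = v_{2} + v_{5} + 2·v_{7} + v_{8}  so sig = (2; 1,1,1,2)
  P = {2,6,7}:  v_{2} + v_{6} + v_{7} = v_{9}  so sig = (3; 1)
  P = {0,2,6}:  v_{0} + v_{2} + v_{6} = v_{5} + v_{8} + 2·v_{9}  so sig = (3; 1,1,2)
  P = {4,5,8,9}:  v_{4} + v_{5} + v_{8} + v_{9} = v_{6}  so sig = (4; 1)
  P = {5,7,8,9}:  v_{5} + v_{7} + v_{8} + v_{9} = v_{0}  so sig = (4; 1)
  P = {2,4,5,7,8}:  v_{2} + v_{4} + v_{5} + v_{7} + v_{8} = 0  so sig = (5; —)
  P = {1,2,5,7,8}:  v_{1} + v_{2} + v_{5} + v_{7} + v_{8} = v_{3}  so sig = (5; 1)

Hence PRS(X_Σ) =
[(2; —), (2; 1), (2; 1), (2; 1), (2; 1,1), (2; 1,1), (2; 1,1,1), (2; 1,1,1,2), (3; 1), (3; 1,1,2), (4; 1), (4; 1), (5; —), (5; 1)]


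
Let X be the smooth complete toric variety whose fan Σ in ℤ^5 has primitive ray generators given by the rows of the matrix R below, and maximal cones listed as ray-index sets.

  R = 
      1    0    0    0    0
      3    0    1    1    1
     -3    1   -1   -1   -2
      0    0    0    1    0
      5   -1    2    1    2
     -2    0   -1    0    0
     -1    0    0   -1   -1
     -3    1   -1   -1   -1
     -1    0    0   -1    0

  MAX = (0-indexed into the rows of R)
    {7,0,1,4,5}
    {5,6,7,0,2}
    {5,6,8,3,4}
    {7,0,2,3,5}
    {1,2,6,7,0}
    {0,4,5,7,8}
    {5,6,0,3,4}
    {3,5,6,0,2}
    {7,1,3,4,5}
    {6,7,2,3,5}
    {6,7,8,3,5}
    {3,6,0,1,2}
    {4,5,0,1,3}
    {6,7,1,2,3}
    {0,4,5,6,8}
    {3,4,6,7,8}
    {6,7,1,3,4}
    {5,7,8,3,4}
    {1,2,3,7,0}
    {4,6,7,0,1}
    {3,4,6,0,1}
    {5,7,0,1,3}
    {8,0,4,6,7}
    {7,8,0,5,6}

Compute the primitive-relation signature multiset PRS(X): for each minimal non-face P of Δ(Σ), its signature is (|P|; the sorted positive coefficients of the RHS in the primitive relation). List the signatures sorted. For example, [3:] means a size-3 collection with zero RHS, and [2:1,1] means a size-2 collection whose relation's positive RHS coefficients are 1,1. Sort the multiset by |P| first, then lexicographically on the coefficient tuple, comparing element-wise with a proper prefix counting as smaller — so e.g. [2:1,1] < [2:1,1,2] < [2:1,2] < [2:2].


Primitive collections (9):

  P = {1,8}:  v_{1} + v_{8} = v_{4} + v_{7}  →  sig = [2:1,1]
  P = {2,4}:  v_{2} + v_{4} = v_{1} + v_{6}  →  sig = [2:1,1]
  P = {2,8}:  v_{2} + v_{8} = v_{6} + v_{7}  →  sig = [2:1,1]
  P = {0,3,8}:  v_{0} + v_{3} + v_{8} = 0  →  sig = [3:]
  P = {1,5,6}:  v_{1} + v_{5} + v_{6} = 0  →  sig = [3:]
  P = {1,2,5}:  v_{1} + v_{2} + v_{5} = v_{0} + v_{3} + v_{7}  →  sig = [3:1,1,1]
  P = {0,3,4,7}:  v_{0} + v_{3} + v_{4} + v_{7} = v_{1}  →  sig = [4:1]
  P = {0,3,6,7}:  v_{0} + v_{3} + v_{6} + v_{7} = v_{2}  →  sig = [4:1]
  P = {4,5,6,7}:  v_{4} + v_{5} + v_{6} + v_{7} = v_{8}  →  sig = [4:1]

Signatures (|P|; sorted positive RHS coefficients), sorted:
{ [2:1,1] ×3,  [3:] ×2,  [3:1,1,1],  [4:1] ×3 }
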